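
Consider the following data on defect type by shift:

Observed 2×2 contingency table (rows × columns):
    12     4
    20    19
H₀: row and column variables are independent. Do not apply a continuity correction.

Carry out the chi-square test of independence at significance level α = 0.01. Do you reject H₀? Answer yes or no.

reject H₀: no

Row totals [16, 39], col totals [32, 23], n=55
χ² = (12−9.31)²/9.31 + (4−6.69)²/6.69 + (20−22.69)²/22.69 + (19−16.31)²/16.31 = 2.6232
df = 1
p-value (upper-tail) = 0.10531
At α=0.01: p ≥ α → fail to reject H₀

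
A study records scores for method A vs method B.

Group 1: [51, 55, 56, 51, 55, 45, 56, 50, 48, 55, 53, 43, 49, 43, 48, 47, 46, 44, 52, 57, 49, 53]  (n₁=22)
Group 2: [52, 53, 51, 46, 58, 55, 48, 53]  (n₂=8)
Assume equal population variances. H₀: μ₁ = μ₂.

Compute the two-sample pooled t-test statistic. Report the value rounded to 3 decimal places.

x̄₁=50.273, s₁=4.431, n₁=22
x̄₂=52.000, s₂=3.780, n₂=8
s_p² = [21·4.431² + 7·3.780²]/28 = 18.2987
SE = √(s_p²·(1/22+1/8)) = 1.7661
t = (50.273−52.000)/1.7661 = -0.9780
df = 28

test statistic = -0.978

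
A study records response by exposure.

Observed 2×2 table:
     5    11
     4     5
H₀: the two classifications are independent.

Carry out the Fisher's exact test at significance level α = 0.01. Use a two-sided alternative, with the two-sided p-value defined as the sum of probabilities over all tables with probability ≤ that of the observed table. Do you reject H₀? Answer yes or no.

reject H₀: no

Margins: r₁=16, r₂=9, c₁=9, c₂=16, n=25
p_obs = C(16,5)·C(9,4)/C(25,9); sum pmf over tables with pmf ≤ p_obs
p-value (two-sided) = 0.67074
At α=0.01: p ≥ α → fail to reject H₀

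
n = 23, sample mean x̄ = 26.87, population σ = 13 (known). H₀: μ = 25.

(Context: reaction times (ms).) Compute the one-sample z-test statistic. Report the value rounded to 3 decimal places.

test statistic = 0.690

SE = σ/√n = 13/√23 = 2.7107
z = (x̄−μ₀)/SE = (26.87−25)/2.7107 = 0.6899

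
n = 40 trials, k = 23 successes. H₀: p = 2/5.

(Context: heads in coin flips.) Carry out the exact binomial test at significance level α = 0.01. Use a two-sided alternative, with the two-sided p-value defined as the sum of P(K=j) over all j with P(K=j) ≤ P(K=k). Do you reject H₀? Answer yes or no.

reject H₀: no

Exact binomial: n=40, k=23, p₀=2/5=0.4000
P(X=j) = C(n,j)·p₀^j·(1−p₀)^(n−j); p = Σ P(X=j) over j with P(X=j) ≤ P(X=23)
p-value (two-sided) = 0.03448
At α=0.01: p ≥ α → fail to reject H₀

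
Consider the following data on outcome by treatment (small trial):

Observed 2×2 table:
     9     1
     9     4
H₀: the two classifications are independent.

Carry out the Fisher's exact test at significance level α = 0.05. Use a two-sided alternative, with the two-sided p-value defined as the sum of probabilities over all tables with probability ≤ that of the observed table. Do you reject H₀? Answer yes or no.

reject H₀: no

Margins: r₁=10, r₂=13, c₁=18, c₂=5, n=23
p_obs = C(10,9)·C(13,9)/C(23,18); sum pmf over tables with pmf ≤ p_obs
p-value (two-sided) = 0.33936
At α=0.05: p ≥ α → fail to reject H₀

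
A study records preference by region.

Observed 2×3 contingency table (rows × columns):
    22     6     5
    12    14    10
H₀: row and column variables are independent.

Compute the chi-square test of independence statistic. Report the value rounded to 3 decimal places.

test statistic = 7.692

Row totals [33, 36], col totals [34, 20, 15], n=69
χ² = (22−16.26)²/16.26 + (6−9.57)²/9.57 + (5−7.17)²/7.17 + (12−17.74)²/17.74 + (14−10.43)²/10.43 + (10−7.83)²/7.83 = 7.6919
df = 2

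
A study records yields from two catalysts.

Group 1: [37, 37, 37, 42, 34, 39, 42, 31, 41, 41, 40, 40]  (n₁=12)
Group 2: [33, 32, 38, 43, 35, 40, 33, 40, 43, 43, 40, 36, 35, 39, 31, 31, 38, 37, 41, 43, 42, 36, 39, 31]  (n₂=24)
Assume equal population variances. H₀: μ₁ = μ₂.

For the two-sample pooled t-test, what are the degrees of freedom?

df = n₁ + n₂ − 2 = 12 + 24 − 2 = 34

degrees of freedom = 34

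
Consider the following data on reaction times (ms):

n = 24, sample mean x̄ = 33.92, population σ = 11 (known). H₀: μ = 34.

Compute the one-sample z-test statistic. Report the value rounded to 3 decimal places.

SE = σ/√n = 11/√24 = 2.2454
z = (x̄−μ₀)/SE = (33.92−34)/2.2454 = -0.0356

test statistic = -0.036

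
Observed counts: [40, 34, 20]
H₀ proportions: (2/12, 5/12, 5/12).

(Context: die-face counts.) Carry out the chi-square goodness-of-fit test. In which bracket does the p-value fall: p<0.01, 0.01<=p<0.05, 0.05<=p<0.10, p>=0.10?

n = 94; E_i = n·p_i = [15.67, 39.17, 39.17]
χ² = (40−15.67)²/15.67 + (34−39.17)²/39.17 + (20−39.17)²/39.17 = 47.8553
df = 2
p-value (upper-tail) = 0.00000
→ bracket: p<0.01

p-value bracket: p<0.01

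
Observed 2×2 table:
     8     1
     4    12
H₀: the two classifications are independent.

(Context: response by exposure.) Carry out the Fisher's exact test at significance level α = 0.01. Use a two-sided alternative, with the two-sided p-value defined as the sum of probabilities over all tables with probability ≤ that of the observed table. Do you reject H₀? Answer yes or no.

reject H₀: yes

Margins: r₁=9, r₂=16, c₁=12, c₂=13, n=25
p_obs = C(9,8)·C(16,4)/C(25,12); sum pmf over tables with pmf ≤ p_obs
p-value (two-sided) = 0.00361
At α=0.01: p < α → reject H₀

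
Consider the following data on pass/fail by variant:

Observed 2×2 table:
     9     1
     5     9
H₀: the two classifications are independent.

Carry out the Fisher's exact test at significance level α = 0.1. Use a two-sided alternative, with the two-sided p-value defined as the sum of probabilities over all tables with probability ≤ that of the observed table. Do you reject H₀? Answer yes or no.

Margins: r₁=10, r₂=14, c₁=14, c₂=10, n=24
p_obs = C(10,9)·C(14,5)/C(24,14); sum pmf over tables with pmf ≤ p_obs
p-value (two-sided) = 0.01288
At α=0.1: p < α → reject H₀

reject H₀: yes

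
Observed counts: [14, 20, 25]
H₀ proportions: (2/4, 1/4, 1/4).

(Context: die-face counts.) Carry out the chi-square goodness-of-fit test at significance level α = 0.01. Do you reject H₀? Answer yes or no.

reject H₀: yes

n = 59; E_i = n·p_i = [29.50, 14.75, 14.75]
χ² = (14−29.50)²/29.50 + (20−14.75)²/14.75 + (25−14.75)²/14.75 = 17.1356
df = 2
p-value (upper-tail) = 0.00019
At α=0.01: p < α → reject H₀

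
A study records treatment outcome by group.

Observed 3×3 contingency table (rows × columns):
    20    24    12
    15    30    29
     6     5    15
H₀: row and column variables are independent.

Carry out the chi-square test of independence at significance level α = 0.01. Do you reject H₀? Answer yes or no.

Row totals [56, 74, 26], col totals [41, 59, 56], n=156
χ² = (20−14.72)²/14.72 + (24−21.18)²/21.18 + (12−20.10)²/20.10 + (15−19.45)²/19.45 + (30−27.99)²/27.99 + (29−26.56)²/26.56 + (6−6.83)²/6.83 + (5−9.83)²/9.83 + (15−9.33)²/9.33 = 12.8406
df = 4
p-value (upper-tail) = 0.01208
At α=0.01: p ≥ α → fail to reject H₀

reject H₀: no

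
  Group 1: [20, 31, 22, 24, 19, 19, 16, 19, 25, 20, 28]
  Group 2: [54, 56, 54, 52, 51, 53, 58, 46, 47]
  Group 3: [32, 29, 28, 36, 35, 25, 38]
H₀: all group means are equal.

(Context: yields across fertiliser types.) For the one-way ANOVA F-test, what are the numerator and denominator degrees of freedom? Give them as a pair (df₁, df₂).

degrees of freedom = [2, 24]

k = 3 groups, N = 27 total
df = (k−1, N−k) = (3−1, 27−3) = (2, 24)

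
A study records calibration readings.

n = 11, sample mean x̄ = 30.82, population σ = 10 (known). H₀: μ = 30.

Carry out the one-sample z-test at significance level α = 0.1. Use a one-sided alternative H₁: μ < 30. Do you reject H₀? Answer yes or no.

SE = σ/√n = 10/√11 = 3.0151
z = (x̄−μ₀)/SE = (30.82−30)/3.0151 = 0.2720
p-value (one-sided, H₁ less) = 0.60717
At α=0.1: p ≥ α → fail to reject H₀

reject H₀: no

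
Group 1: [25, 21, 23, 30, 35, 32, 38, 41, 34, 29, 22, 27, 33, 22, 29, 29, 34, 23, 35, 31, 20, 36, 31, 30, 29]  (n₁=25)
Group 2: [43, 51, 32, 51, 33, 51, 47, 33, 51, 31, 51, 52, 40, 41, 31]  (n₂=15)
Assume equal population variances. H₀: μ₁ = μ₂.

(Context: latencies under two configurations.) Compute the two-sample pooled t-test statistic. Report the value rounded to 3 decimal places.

test statistic = -5.781

x̄₁=29.560, s₁=5.620, n₁=25
x̄₂=42.533, s₂=8.601, n₂=15
s_p² = [24·5.620² + 14·8.601²]/38 = 47.2077
SE = √(s_p²·(1/25+1/15)) = 2.2440
t = (29.560−42.533)/2.2440 = -5.7814
df = 38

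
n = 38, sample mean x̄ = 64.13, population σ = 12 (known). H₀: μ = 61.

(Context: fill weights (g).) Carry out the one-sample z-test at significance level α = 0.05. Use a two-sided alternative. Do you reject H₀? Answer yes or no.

reject H₀: no

SE = σ/√n = 12/√38 = 1.9467
z = (x̄−μ₀)/SE = (64.13−61)/1.9467 = 1.6079
p-value (two-sided) = 0.10786
At α=0.05: p ≥ α → fail to reject H₀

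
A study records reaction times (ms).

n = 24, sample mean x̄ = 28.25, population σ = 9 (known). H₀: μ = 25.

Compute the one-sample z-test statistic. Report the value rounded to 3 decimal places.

test statistic = 1.769

SE = σ/√n = 9/√24 = 1.8371
z = (x̄−μ₀)/SE = (28.25−25)/1.8371 = 1.7691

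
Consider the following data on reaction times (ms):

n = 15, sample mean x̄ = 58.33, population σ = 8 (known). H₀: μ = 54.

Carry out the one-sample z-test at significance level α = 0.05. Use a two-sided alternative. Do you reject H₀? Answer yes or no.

SE = σ/√n = 8/√15 = 2.0656
z = (x̄−μ₀)/SE = (58.33−54)/2.0656 = 2.0963
p-value (two-sided) = 0.03606
At α=0.05: p < α → reject H₀

reject H₀: yes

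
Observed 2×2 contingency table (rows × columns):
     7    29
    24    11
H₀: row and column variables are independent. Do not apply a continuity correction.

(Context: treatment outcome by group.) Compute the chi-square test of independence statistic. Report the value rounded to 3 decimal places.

Row totals [36, 35], col totals [31, 40], n=71
χ² = (7−15.72)²/15.72 + (29−20.28)²/20.28 + (24−15.28)²/15.28 + (11−19.72)²/19.72 = 17.4120
df = 1

test statistic = 17.412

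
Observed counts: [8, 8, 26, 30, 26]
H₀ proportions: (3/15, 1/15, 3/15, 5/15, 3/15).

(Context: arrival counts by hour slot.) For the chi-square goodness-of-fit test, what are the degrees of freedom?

degrees of freedom = 4

df = k − 1 = 5 − 1 = 4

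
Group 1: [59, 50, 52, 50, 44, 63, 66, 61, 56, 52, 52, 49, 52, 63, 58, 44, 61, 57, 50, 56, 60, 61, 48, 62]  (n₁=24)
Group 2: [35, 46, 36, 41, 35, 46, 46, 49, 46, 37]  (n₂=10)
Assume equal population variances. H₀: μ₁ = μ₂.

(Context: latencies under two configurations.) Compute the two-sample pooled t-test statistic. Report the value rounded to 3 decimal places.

x̄₁=55.250, s₁=6.250, n₁=24
x̄₂=41.700, s₂=5.498, n₂=10
s_p² = [23·6.250² + 9·5.498²]/32 = 36.5813
SE = √(s_p²·(1/24+1/10)) = 2.2765
t = (55.250−41.700)/2.2765 = 5.9522
df = 32

test statistic = 5.952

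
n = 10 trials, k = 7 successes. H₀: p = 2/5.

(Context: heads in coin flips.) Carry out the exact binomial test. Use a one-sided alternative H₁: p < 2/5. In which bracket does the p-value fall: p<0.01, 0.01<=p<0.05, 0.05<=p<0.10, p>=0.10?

Exact binomial: n=10, k=7, p₀=2/5=0.4000
P(X≤7) from Σ C(n,i)·p₀^i·(1−p₀)^(n−i)
p-value (one-sided, H₁ less) = 0.98771
→ bracket: p>=0.10

p-value bracket: p>=0.10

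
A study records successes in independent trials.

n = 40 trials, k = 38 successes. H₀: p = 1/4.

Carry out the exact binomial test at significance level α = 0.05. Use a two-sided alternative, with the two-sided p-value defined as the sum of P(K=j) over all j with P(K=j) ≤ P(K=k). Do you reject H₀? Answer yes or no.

reject H₀: yes

Exact binomial: n=40, k=38, p₀=1/4=0.2500
P(X=j) = C(n,j)·p₀^j·(1−p₀)^(n−j); p = Σ P(X=j) over j with P(X=j) ≤ P(X=38)
p-value (two-sided) = 0.00000
At α=0.05: p < α → reject H₀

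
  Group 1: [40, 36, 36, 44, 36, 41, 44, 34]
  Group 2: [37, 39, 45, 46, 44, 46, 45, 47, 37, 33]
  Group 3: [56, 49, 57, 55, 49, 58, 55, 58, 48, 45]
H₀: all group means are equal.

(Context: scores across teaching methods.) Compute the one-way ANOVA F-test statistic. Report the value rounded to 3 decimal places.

test statistic = 24.450

Group means [38.88, 41.90, 53.00], grand mean 45.000
SSB = Σnᵢ(x̄ᵢ−x̄)² = 1036.225; SSW = ΣΣ(x−x̄ᵢ)² = 529.775
MSB = 1036.225/2 = 518.1125; MSW = 529.775/25 = 21.1910
F = MSB/MSW = 24.4496
df = (2, 25)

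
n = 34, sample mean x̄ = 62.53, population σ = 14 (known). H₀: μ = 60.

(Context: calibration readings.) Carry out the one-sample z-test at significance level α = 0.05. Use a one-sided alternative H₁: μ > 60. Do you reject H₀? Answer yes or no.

reject H₀: no

SE = σ/√n = 14/√34 = 2.4010
z = (x̄−μ₀)/SE = (62.53−60)/2.4010 = 1.0537
p-value (one-sided, H₁ greater) = 0.14600
At α=0.05: p ≥ α → fail to reject H₀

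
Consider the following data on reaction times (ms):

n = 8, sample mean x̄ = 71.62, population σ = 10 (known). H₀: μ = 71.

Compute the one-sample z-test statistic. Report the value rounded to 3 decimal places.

test statistic = 0.175

SE = σ/√n = 10/√8 = 3.5355
z = (x̄−μ₀)/SE = (71.62−71)/3.5355 = 0.1754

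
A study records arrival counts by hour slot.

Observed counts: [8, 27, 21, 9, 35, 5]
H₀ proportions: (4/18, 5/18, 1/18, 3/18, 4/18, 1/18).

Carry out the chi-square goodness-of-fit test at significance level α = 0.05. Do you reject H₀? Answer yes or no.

reject H₀: yes

n = 105; E_i = n·p_i = [23.33, 29.17, 5.83, 17.50, 23.33, 5.83]
χ² = (8−23.33)²/23.33 + (27−29.17)²/29.17 + (21−5.83)²/5.83 + (9−17.50)²/17.50 + (35−23.33)²/23.33 + (5−5.83)²/5.83 = 59.7514
df = 5
p-value (upper-tail) = 0.00000
At α=0.05: p < α → reject H₀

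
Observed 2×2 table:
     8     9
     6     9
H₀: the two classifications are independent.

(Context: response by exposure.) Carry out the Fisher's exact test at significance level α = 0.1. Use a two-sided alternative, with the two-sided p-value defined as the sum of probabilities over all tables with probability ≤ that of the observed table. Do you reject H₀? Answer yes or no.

reject H₀: no

Margins: r₁=17, r₂=15, c₁=14, c₂=18, n=32
p_obs = C(17,8)·C(15,6)/C(32,14); sum pmf over tables with pmf ≤ p_obs
p-value (two-sided) = 0.73454
At α=0.1: p ≥ α → fail to reject H₀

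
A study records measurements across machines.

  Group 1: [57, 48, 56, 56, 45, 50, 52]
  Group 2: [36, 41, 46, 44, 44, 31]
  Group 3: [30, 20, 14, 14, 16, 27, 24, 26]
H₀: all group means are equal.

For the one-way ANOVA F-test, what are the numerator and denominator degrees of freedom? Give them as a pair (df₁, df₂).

k = 3 groups, N = 21 total
df = (k−1, N−k) = (3−1, 21−3) = (2, 18)

degrees of freedom = [2, 18]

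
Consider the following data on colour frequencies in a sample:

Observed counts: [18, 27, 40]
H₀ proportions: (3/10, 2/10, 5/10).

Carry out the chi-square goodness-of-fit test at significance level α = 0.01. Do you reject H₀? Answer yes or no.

n = 85; E_i = n·p_i = [25.50, 17.00, 42.50]
χ² = (18−25.50)²/25.50 + (27−17.00)²/17.00 + (40−42.50)²/42.50 = 8.2353
df = 2
p-value (upper-tail) = 0.01628
At α=0.01: p ≥ α → fail to reject H₀

reject H₀: no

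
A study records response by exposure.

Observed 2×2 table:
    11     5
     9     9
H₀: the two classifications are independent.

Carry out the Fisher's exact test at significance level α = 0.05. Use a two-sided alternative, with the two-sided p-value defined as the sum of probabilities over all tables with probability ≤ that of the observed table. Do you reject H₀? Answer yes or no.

Margins: r₁=16, r₂=18, c₁=20, c₂=14, n=34
p_obs = C(16,11)·C(18,9)/C(34,20); sum pmf over tables with pmf ≤ p_obs
p-value (two-sided) = 0.31507
At α=0.05: p ≥ α → fail to reject H₀

reject H₀: no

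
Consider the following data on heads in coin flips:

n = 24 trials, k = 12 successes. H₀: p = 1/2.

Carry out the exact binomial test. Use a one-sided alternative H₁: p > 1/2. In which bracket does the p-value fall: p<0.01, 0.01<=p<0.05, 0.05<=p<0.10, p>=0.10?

Exact binomial: n=24, k=12, p₀=1/2=0.5000
P(X≥12) from Σ C(n,i)·p₀^i·(1−p₀)^(n−i)
p-value (one-sided, H₁ greater) = 0.58059
→ bracket: p>=0.10

p-value bracket: p>=0.10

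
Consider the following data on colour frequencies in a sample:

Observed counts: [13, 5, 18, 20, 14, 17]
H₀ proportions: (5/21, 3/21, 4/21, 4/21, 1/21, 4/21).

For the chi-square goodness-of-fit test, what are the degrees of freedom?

df = k − 1 = 6 − 1 = 5

degrees of freedom = 5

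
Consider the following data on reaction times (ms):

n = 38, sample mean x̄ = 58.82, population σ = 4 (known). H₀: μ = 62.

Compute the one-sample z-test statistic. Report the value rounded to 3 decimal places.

test statistic = -4.901

SE = σ/√n = 4/√38 = 0.6489
z = (x̄−μ₀)/SE = (58.82−62)/0.6489 = -4.9007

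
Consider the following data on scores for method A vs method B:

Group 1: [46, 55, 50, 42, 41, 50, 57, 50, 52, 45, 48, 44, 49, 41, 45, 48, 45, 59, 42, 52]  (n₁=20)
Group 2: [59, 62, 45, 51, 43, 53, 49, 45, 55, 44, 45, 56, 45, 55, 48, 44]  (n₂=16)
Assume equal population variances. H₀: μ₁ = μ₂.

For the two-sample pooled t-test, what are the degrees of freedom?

degrees of freedom = 34

df = n₁ + n₂ − 2 = 20 + 16 − 2 = 34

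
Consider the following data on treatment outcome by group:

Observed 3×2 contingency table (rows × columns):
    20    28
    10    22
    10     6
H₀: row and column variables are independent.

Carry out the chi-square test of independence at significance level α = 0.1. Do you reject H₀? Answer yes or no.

reject H₀: no

Row totals [48, 32, 16], col totals [40, 56], n=96
χ² = (20−20.00)²/20.00 + (28−28.00)²/28.00 + (10−13.33)²/13.33 + (22−18.67)²/18.67 + (10−6.67)²/6.67 + (6−9.33)²/9.33 = 4.2857
df = 2
p-value (upper-tail) = 0.11732
At α=0.1: p ≥ α → fail to reject H₀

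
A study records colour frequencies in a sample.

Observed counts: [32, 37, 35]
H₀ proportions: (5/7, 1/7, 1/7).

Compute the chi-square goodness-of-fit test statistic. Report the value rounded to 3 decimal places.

test statistic = 84.381

n = 104; E_i = n·p_i = [74.29, 14.86, 14.86]
χ² = (32−74.29)²/74.29 + (37−14.86)²/14.86 + (35−14.86)²/14.86 = 84.3808
df = 2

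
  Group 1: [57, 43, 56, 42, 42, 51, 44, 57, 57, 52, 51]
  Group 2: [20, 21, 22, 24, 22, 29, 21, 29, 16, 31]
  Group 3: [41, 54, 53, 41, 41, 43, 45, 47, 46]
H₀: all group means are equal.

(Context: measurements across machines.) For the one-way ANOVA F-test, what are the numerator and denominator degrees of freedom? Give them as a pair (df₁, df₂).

k = 3 groups, N = 30 total
df = (k−1, N−k) = (3−1, 30−3) = (2, 27)

degrees of freedom = [2, 27]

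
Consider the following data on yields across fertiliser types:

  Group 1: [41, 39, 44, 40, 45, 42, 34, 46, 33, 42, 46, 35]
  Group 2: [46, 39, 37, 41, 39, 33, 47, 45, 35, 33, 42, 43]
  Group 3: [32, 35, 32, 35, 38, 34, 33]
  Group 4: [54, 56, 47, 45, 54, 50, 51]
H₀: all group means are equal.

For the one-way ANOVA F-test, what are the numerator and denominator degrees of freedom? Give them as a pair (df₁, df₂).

degrees of freedom = [3, 34]

k = 4 groups, N = 38 total
df = (k−1, N−k) = (4−1, 38−4) = (3, 34)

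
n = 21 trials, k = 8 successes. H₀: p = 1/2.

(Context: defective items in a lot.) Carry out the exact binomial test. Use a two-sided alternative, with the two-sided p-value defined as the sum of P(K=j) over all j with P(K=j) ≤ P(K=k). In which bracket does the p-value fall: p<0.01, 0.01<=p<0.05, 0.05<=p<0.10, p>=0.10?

Exact binomial: n=21, k=8, p₀=1/2=0.5000
P(X=j) = C(n,j)·p₀^j·(1−p₀)^(n−j); p = Σ P(X=j) over j with P(X=j) ≤ P(X=8)
p-value (two-sided) = 0.38331
→ bracket: p>=0.10

p-value bracket: p>=0.10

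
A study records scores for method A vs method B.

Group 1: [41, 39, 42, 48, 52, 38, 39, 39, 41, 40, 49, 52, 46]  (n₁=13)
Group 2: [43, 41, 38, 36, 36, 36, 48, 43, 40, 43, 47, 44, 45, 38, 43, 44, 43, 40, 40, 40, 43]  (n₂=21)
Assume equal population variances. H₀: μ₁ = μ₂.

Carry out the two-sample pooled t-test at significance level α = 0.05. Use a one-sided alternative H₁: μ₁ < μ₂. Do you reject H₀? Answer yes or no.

x̄₁=43.538, s₁=5.158, n₁=13
x̄₂=41.476, s₂=3.430, n₂=21
s_p² = [12·5.158² + 20·3.430²]/32 = 17.3272
SE = √(s_p²·(1/13+1/21)) = 1.4690
t = (43.538−41.476)/1.4690 = 1.4039
df = 32
p-value (one-sided, H₁ less) = 0.91500
At α=0.05: p ≥ α → fail to reject H₀

reject H₀: no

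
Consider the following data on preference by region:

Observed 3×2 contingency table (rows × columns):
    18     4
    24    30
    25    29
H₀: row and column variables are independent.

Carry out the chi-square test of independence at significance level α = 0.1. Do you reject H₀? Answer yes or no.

reject H₀: yes

Row totals [22, 54, 54], col totals [67, 63], n=130
χ² = (18−11.34)²/11.34 + (4−10.66)²/10.66 + (24−27.83)²/27.83 + (30−26.17)²/26.17 + (25−27.83)²/27.83 + (29−26.17)²/26.17 = 9.7582
df = 2
p-value (upper-tail) = 0.00760
At α=0.1: p < α → reject H₀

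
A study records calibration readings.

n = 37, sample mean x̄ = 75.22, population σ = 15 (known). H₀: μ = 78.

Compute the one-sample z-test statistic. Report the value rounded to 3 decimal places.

test statistic = -1.127

SE = σ/√n = 15/√37 = 2.4660
z = (x̄−μ₀)/SE = (75.22−78)/2.4660 = -1.1273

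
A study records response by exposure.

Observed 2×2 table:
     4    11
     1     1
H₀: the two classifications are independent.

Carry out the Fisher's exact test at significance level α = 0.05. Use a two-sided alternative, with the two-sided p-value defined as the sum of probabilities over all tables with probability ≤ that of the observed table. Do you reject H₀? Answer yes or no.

Margins: r₁=15, r₂=2, c₁=5, c₂=12, n=17
p_obs = C(15,4)·C(2,1)/C(17,5); sum pmf over tables with pmf ≤ p_obs
p-value (two-sided) = 0.51471
At α=0.05: p ≥ α → fail to reject H₀

reject H₀: no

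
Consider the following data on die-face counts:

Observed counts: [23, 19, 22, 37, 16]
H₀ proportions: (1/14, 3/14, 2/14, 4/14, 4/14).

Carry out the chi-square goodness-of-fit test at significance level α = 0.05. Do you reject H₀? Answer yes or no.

reject H₀: yes

n = 117; E_i = n·p_i = [8.36, 25.07, 16.71, 33.43, 33.43]
χ² = (23−8.36)²/8.36 + (19−25.07)²/25.07 + (22−16.71)²/16.71 + (37−33.43)²/33.43 + (16−33.43)²/33.43 = 38.2664
df = 4
p-value (upper-tail) = 0.00000
At α=0.05: p < α → reject H₀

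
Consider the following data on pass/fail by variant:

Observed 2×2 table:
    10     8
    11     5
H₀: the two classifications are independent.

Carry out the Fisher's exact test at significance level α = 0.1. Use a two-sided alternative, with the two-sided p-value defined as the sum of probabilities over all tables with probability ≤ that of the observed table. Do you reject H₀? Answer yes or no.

Margins: r₁=18, r₂=16, c₁=21, c₂=13, n=34
p_obs = C(18,10)·C(16,11)/C(34,21); sum pmf over tables with pmf ≤ p_obs
p-value (two-sided) = 0.49652
At α=0.1: p ≥ α → fail to reject H₀

reject H₀: no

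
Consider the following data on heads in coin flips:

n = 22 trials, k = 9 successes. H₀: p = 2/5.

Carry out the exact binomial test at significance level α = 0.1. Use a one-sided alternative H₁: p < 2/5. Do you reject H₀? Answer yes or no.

Exact binomial: n=22, k=9, p₀=2/5=0.4000
P(X≤9) from Σ C(n,i)·p₀^i·(1−p₀)^(n−i)
p-value (one-sided, H₁ less) = 0.62435
At α=0.1: p ≥ α → fail to reject H₀

reject H₀: no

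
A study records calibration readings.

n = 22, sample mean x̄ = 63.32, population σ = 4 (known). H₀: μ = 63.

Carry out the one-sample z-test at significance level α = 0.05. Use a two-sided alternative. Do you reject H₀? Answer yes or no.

SE = σ/√n = 4/√22 = 0.8528
z = (x̄−μ₀)/SE = (63.32−63)/0.8528 = 0.3752
p-value (two-sided) = 0.70749
At α=0.05: p ≥ α → fail to reject H₀

reject H₀: no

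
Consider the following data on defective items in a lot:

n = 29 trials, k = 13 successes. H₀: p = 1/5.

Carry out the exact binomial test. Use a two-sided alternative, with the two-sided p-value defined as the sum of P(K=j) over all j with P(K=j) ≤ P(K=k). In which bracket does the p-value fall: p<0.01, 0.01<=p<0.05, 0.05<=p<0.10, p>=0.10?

p-value bracket: p<0.01

Exact binomial: n=29, k=13, p₀=1/5=0.2000
P(X=j) = C(n,j)·p₀^j·(1−p₀)^(n−j); p = Σ P(X=j) over j with P(X=j) ≤ P(X=13)
p-value (two-sided) = 0.00370
→ bracket: p<0.01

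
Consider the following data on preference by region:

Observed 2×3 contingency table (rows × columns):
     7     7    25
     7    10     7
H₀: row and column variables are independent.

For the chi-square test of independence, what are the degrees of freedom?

df = (r−1)(c−1) = (2−1)·(3−1) = 2

degrees of freedom = 2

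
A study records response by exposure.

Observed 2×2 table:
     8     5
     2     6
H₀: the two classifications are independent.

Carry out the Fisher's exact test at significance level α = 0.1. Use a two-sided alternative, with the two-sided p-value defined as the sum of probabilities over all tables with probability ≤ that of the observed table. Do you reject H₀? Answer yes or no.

reject H₀: no

Margins: r₁=13, r₂=8, c₁=10, c₂=11, n=21
p_obs = C(13,8)·C(8,2)/C(21,10); sum pmf over tables with pmf ≤ p_obs
p-value (two-sided) = 0.18266
At α=0.1: p ≥ α → fail to reject H₀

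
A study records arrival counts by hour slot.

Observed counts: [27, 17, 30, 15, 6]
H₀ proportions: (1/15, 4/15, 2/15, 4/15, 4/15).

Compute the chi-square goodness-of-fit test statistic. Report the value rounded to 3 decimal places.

n = 95; E_i = n·p_i = [6.33, 25.33, 12.67, 25.33, 25.33]
χ² = (27−6.33)²/6.33 + (17−25.33)²/25.33 + (30−12.67)²/12.67 + (15−25.33)²/25.33 + (6−25.33)²/25.33 = 112.8684
df = 4

test statistic = 112.868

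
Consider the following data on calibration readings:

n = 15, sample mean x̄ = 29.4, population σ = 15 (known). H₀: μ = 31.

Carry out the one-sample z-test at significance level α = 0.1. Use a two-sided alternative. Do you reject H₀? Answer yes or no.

reject H₀: no

SE = σ/√n = 15/√15 = 3.8730
z = (x̄−μ₀)/SE = (29.4−31)/3.8730 = -0.4131
p-value (two-sided) = 0.67952
At α=0.1: p ≥ α → fail to reject H₀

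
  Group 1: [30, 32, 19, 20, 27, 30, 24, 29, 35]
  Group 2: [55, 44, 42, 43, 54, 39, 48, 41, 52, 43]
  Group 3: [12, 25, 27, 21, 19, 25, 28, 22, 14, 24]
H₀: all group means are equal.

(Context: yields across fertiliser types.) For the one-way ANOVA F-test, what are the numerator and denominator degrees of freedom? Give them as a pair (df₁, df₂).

k = 3 groups, N = 29 total
df = (k−1, N−k) = (3−1, 29−3) = (2, 26)

degrees of freedom = [2, 26]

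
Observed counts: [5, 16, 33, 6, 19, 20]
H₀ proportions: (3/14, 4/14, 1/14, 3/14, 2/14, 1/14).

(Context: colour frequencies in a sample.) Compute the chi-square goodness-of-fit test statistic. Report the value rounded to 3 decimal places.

n = 99; E_i = n·p_i = [21.21, 28.29, 7.07, 21.21, 14.14, 7.07]
χ² = (5−21.21)²/21.21 + (16−28.29)²/28.29 + (33−7.07)²/7.07 + (6−21.21)²/21.21 + (19−14.14)²/14.14 + (20−7.07)²/7.07 = 149.0168
df = 5

test statistic = 149.017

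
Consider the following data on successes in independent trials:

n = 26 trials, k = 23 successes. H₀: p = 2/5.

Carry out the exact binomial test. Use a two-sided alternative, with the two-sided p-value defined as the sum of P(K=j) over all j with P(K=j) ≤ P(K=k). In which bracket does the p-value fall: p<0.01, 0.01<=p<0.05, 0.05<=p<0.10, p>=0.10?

p-value bracket: p<0.01

Exact binomial: n=26, k=23, p₀=2/5=0.4000
P(X=j) = C(n,j)·p₀^j·(1−p₀)^(n−j); p = Σ P(X=j) over j with P(X=j) ≤ P(X=23)
p-value (two-sided) = 0.00000
→ bracket: p<0.01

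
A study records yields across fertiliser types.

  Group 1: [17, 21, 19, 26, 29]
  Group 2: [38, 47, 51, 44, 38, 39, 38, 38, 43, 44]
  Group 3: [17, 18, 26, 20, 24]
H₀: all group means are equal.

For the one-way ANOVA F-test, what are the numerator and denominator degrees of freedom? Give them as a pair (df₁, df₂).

k = 3 groups, N = 20 total
df = (k−1, N−k) = (3−1, 20−3) = (2, 17)

degrees of freedom = [2, 17]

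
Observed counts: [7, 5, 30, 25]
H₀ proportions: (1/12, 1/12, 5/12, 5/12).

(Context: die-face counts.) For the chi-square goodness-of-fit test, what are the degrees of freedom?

df = k − 1 = 4 − 1 = 3

degrees of freedom = 3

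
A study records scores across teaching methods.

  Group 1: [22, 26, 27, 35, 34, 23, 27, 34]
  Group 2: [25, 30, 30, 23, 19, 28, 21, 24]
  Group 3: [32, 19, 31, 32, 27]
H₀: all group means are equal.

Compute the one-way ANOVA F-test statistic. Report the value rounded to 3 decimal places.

test statistic = 1.208

Group means [28.50, 25.00, 28.20], grand mean 27.095
SSB = Σnᵢ(x̄ᵢ−x̄)² = 57.010; SSW = ΣΣ(x−x̄ᵢ)² = 424.800
MSB = 57.010/2 = 28.5048; MSW = 424.800/18 = 23.6000
F = MSB/MSW = 1.2078
df = (2, 18)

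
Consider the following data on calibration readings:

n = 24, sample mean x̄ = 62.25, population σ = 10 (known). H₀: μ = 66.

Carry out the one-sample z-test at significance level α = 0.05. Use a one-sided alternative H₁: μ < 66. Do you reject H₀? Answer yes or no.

SE = σ/√n = 10/√24 = 2.0412
z = (x̄−μ₀)/SE = (62.25−66)/2.0412 = -1.8371
p-value (one-sided, H₁ less) = 0.03310
At α=0.05: p < α → reject H₀

reject H₀: yes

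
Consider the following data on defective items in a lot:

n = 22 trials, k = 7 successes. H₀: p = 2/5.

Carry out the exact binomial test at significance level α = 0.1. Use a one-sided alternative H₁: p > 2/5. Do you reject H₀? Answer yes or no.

reject H₀: no

Exact binomial: n=22, k=7, p₀=2/5=0.4000
P(X≥7) from Σ C(n,i)·p₀^i·(1−p₀)^(n−i)
p-value (one-sided, H₁ greater) = 0.84156
At α=0.1: p ≥ α → fail to reject H₀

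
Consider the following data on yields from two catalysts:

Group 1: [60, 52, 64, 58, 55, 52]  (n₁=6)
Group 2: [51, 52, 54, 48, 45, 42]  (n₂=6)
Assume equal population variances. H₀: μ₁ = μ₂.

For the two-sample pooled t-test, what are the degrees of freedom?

df = n₁ + n₂ − 2 = 6 + 6 − 2 = 10

degrees of freedom = 10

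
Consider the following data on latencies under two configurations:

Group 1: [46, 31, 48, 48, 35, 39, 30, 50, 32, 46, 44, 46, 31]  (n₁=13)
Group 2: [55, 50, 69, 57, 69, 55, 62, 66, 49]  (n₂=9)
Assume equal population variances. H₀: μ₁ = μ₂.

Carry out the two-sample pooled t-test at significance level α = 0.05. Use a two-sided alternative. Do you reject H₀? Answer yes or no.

x̄₁=40.462, s₁=7.644, n₁=13
x̄₂=59.111, s₂=7.705, n₂=9
s_p² = [12·7.644² + 8·7.705²]/20 = 58.8060
SE = √(s_p²·(1/13+1/9)) = 3.3253
t = (40.462−59.111)/3.3253 = -5.6084
df = 20
p-value (two-sided) = 0.00002
At α=0.05: p < α → reject H₀

reject H₀: yes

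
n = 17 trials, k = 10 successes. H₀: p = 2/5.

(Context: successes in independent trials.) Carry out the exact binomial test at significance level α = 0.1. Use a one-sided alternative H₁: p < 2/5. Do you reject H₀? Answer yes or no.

Exact binomial: n=17, k=10, p₀=2/5=0.4000
P(X≤10) from Σ C(n,i)·p₀^i·(1−p₀)^(n−i)
p-value (one-sided, H₁ less) = 0.96519
At α=0.1: p ≥ α → fail to reject H₀

reject H₀: no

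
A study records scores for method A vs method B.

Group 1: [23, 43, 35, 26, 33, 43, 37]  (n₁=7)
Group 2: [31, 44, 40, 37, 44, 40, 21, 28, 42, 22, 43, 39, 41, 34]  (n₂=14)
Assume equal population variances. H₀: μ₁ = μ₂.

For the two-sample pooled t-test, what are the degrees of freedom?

degrees of freedom = 19

df = n₁ + n₂ − 2 = 7 + 14 − 2 = 19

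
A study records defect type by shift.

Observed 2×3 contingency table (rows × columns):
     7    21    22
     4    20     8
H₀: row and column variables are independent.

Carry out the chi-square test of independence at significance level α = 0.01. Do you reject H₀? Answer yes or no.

Row totals [50, 32], col totals [11, 41, 30], n=82
χ² = (7−6.71)²/6.71 + (21−25.00)²/25.00 + (22−18.29)²/18.29 + (4−4.29)²/4.29 + (20−16.00)²/16.00 + (8−11.71)²/11.71 = 3.5981
df = 2
p-value (upper-tail) = 0.16546
At α=0.01: p ≥ α → fail to reject H₀

reject H₀: no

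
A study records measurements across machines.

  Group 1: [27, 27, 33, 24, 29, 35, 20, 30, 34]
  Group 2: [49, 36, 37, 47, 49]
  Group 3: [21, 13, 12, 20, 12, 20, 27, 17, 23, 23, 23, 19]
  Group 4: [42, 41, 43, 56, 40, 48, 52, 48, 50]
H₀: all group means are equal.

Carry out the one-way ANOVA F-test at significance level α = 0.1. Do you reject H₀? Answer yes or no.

Group means [28.78, 43.60, 19.17, 46.67], grand mean 32.200
SSB = Σnᵢ(x̄ᵢ−x̄)² = 4677.178; SSW = ΣΣ(x−x̄ᵢ)² = 860.422
MSB = 4677.178/3 = 1559.0593; MSW = 860.422/31 = 27.7556
F = MSB/MSW = 56.1711
df = (3, 31)
p-value (upper-tail) = 0.00000
At α=0.1: p < α → reject H₀

reject H₀: yes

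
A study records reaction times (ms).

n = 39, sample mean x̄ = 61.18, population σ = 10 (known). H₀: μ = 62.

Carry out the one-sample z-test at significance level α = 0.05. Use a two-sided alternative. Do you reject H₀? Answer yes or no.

reject H₀: no

SE = σ/√n = 10/√39 = 1.6013
z = (x̄−μ₀)/SE = (61.18−62)/1.6013 = -0.5121
p-value (two-sided) = 0.60859
At α=0.05: p ≥ α → fail to reject H₀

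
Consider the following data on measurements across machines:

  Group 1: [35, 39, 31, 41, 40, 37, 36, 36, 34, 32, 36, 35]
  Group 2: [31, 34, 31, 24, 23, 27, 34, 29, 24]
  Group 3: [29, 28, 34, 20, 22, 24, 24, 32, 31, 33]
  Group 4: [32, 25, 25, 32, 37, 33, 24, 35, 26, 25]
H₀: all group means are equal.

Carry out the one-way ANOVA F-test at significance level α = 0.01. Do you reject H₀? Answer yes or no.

Group means [36.00, 28.56, 27.70, 29.40], grand mean 30.732
SSB = Σnᵢ(x̄ᵢ−x̄)² = 485.327; SSW = ΣΣ(x−x̄ᵢ)² = 676.722
MSB = 485.327/3 = 161.7755; MSW = 676.722/37 = 18.2898
F = MSB/MSW = 8.8451
df = (3, 37)
p-value (upper-tail) = 0.00015
At α=0.01: p < α → reject H₀

reject H₀: yes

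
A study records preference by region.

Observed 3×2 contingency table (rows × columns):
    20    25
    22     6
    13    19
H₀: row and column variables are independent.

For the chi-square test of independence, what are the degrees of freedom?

degrees of freedom = 2

df = (r−1)(c−1) = (3−1)·(2−1) = 2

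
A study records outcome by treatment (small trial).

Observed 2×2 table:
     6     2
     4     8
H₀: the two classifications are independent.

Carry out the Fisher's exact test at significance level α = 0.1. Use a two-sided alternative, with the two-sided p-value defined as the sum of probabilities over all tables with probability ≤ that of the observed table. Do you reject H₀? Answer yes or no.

Margins: r₁=8, r₂=12, c₁=10, c₂=10, n=20
p_obs = C(8,6)·C(12,4)/C(20,10); sum pmf over tables with pmf ≤ p_obs
p-value (two-sided) = 0.16980
At α=0.1: p ≥ α → fail to reject H₀

reject H₀: no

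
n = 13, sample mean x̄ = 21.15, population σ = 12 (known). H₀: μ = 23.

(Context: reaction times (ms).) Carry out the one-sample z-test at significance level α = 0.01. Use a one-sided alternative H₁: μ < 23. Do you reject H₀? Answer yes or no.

SE = σ/√n = 12/√13 = 3.3282
z = (x̄−μ₀)/SE = (21.15−23)/3.3282 = -0.5559
p-value (one-sided, H₁ less) = 0.28915
At α=0.01: p ≥ α → fail to reject H₀

reject H₀: no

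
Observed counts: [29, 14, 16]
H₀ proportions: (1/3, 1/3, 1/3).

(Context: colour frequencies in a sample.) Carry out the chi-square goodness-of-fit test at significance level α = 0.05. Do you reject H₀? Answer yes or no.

reject H₀: yes

n = 59; E_i = n·p_i = [19.67, 19.67, 19.67]
χ² = (29−19.67)²/19.67 + (14−19.67)²/19.67 + (16−19.67)²/19.67 = 6.7458
df = 2
p-value (upper-tail) = 0.03429
At α=0.05: p < α → reject H₀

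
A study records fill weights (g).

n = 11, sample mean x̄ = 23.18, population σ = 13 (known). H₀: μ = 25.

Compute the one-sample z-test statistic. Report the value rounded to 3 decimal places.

test statistic = -0.464

SE = σ/√n = 13/√11 = 3.9196
z = (x̄−μ₀)/SE = (23.18−25)/3.9196 = -0.4643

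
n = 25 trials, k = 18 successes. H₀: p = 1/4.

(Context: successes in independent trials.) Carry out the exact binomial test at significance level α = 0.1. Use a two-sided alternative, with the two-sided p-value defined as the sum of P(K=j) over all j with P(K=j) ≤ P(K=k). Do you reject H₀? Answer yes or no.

reject H₀: yes

Exact binomial: n=25, k=18, p₀=1/4=0.2500
P(X=j) = C(n,j)·p₀^j·(1−p₀)^(n−j); p = Σ P(X=j) over j with P(X=j) ≤ P(X=18)
p-value (two-sided) = 0.00000
At α=0.1: p < α → reject H₀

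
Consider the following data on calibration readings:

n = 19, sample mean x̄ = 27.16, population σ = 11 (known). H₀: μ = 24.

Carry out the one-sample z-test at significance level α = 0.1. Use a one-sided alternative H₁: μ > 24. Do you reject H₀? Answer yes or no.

SE = σ/√n = 11/√19 = 2.5236
z = (x̄−μ₀)/SE = (27.16−24)/2.5236 = 1.2522
p-value (one-sided, H₁ greater) = 0.10525
At α=0.1: p ≥ α → fail to reject H₀

reject H₀: no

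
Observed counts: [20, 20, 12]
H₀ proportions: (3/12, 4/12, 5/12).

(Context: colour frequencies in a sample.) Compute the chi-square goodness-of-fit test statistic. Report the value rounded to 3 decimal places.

test statistic = 8.492

n = 52; E_i = n·p_i = [13.00, 17.33, 21.67]
χ² = (20−13.00)²/13.00 + (20−17.33)²/17.33 + (12−21.67)²/21.67 = 8.4923
df = 2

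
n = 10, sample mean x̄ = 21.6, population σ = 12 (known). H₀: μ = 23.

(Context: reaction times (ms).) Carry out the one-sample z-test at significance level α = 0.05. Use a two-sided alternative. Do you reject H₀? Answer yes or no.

reject H₀: no

SE = σ/√n = 12/√10 = 3.7947
z = (x̄−μ₀)/SE = (21.6−23)/3.7947 = -0.3689
p-value (two-sided) = 0.71218
At α=0.05: p ≥ α → fail to reject H₀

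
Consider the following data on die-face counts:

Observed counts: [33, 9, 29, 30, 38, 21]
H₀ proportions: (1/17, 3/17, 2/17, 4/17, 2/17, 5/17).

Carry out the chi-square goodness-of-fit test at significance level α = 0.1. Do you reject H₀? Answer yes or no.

n = 160; E_i = n·p_i = [9.41, 28.24, 18.82, 37.65, 18.82, 47.06]
χ² = (33−9.41)²/9.41 + (9−28.24)²/28.24 + (29−18.82)²/18.82 + (30−37.65)²/37.65 + (38−18.82)²/18.82 + (21−47.06)²/47.06 = 113.2431
df = 5
p-value (upper-tail) = 0.00000
At α=0.1: p < α → reject H₀

reject H₀: yes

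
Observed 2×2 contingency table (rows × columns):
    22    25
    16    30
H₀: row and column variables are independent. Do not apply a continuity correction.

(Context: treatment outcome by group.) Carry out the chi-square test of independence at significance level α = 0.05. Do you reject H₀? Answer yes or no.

Row totals [47, 46], col totals [38, 55], n=93
χ² = (22−19.20)²/19.20 + (25−27.80)²/27.80 + (16−18.80)²/18.80 + (30−27.20)²/27.20 = 1.3913
df = 1
p-value (upper-tail) = 0.23818
At α=0.05: p ≥ α → fail to reject H₀

reject H₀: no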